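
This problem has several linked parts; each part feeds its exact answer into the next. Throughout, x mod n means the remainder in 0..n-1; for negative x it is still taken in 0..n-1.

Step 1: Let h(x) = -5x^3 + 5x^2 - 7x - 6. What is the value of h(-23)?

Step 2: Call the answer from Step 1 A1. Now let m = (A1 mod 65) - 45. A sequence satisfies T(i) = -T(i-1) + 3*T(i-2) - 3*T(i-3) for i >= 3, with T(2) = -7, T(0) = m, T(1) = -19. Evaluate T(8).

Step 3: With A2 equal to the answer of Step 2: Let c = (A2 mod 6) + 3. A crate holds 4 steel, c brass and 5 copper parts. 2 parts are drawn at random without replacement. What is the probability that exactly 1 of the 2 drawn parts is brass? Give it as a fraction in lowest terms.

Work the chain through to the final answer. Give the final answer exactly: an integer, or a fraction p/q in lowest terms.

9/17

Step 1: -5*(-23)^3 + 5*(-23)^2 - 7*(-23)^1 - 6 = (60835) + (2645) + (161) + (-6) = 63635; answer 63635
Step 2: A1 = 63635; m = -45; T(3) = -1*(-7) + 3*(-19) - 3*(-45) = 85; iterating: T(3)=85, T(4)=-49, T(5)=325, T(6)=-727, T(7)=1849, T(8)=-5005; answer -5005
Step 3: A2 = -5005; c = 8; total draws C(17,2) = 136; favorable C(8,1)*C(9,1) = 72; P = 9/17; answer 9/17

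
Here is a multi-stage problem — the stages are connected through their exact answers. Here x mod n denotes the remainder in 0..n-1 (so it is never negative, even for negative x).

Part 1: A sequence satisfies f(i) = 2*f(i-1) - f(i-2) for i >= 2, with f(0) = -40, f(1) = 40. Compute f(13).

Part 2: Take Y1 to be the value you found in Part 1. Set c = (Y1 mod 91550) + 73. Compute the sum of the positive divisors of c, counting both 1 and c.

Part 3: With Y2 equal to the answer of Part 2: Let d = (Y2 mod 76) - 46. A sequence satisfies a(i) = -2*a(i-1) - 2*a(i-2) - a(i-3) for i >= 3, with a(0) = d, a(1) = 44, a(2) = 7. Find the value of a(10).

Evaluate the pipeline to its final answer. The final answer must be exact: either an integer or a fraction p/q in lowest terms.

Part 1: f(2) = 2*(40) - 1*(-40) = 120; iterating: f(2)=120, f(3)=200, f(4)=280, f(5)=360, f(6)=440, f(7)=520, f(8)=600, f(9)=680, f(10)=760, f(11)=840, f(12)=920, f(13)=1000; answer 1000
Part 2: Y1 = 1000; c = 1073; 1073 = 29 * 37; sigma = (1 + 29) * (1 + 37) = 30 * 38 = 1140; answer 1140
Part 3: Y2 = 1140; d = -46; a(3) = -2*(7) - 2*(44) - 1*(-46) = -56; iterating: a(3)=-56, a(4)=54, a(5)=-3, a(6)=-46, a(7)=44, a(8)=7, a(9)=-56, a(10)=54; answer 54

54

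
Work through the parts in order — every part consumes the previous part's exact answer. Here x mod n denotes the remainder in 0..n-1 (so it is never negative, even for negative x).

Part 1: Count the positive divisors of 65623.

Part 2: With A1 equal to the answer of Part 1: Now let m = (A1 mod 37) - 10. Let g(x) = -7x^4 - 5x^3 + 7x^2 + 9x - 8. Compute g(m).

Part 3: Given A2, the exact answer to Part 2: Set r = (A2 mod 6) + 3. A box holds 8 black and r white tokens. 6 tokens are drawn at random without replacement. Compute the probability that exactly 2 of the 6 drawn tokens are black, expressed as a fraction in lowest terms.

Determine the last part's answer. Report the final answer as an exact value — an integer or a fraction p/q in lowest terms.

Part 1: 65623 = 137 * 479; number of divisors = (1+1) * (1+1) = 4; answer 4
Part 2: A1 = 4; m = -6; -7*(-6)^4 - 5*(-6)^3 + 7*(-6)^2 + 9*(-6)^1 - 8 = (-9072) + (1080) + (252) + (-54) + (-8) = -7802; answer -7802
Part 3: A2 = -7802; r = 7; total draws C(15,6) = 5005; favorable C(8,2)*C(7,4) = 980; P = 28/143; answer 28/143

28/143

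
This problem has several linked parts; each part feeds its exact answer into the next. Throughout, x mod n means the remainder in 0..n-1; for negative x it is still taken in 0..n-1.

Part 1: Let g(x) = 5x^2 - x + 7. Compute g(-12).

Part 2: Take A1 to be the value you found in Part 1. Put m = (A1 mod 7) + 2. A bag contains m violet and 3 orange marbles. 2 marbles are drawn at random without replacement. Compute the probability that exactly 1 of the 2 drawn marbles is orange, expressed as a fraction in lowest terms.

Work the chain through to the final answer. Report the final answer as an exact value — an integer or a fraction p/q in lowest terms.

1/2

Part 1: 5*(-12)^2 - 1*(-12)^1 + 7 = (720) + (12) + (7) = 739; answer 739
Part 2: A1 = 739; m = 6; total draws C(9,2) = 36; favorable C(3,1)*C(6,1) = 18; P = 1/2; answer 1/2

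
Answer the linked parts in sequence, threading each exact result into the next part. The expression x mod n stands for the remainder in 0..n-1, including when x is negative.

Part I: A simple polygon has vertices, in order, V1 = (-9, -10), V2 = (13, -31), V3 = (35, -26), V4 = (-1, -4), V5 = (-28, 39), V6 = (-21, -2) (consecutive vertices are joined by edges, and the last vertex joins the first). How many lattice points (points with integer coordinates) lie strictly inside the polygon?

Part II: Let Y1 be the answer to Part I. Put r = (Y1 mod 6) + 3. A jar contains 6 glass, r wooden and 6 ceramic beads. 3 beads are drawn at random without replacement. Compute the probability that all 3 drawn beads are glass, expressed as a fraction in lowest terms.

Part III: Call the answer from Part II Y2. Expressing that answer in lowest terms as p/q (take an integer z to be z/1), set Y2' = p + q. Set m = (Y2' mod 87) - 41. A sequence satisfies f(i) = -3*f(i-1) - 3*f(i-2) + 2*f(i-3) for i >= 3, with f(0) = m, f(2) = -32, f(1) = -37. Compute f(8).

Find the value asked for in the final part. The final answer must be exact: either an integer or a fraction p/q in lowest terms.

Part I: cross terms: (-9*-31 - 13*-10)=409, (13*-26 - 35*-31)=747, (35*-4 - -1*-26)=-166, (-1*39 - -28*-4)=-151, (-28*-2 - -21*39)=875, (-21*-10 - -9*-2)=192; twice the area = |1906| = 1906; area = 953; boundary points = 1 + 1 + 2 + 1 + 1 + 4 = 10; strictly interior points = area - boundary/2 + 1 = 949; answer 949
Part II: Y1 = 949; r = 4; total draws C(16,3) = 560; favorable C(6,3) = 20; P = 1/28; answer 1/28
Part III: Y2 = 1/28; threaded value p + q = 29; m = -12; f(3) = -3*(-32) - 3*(-37) + 2*(-12) = 183; iterating: f(3)=183, f(4)=-527, f(5)=968, f(6)=-957, f(7)=-1087, f(8)=8068; answer 8068

8068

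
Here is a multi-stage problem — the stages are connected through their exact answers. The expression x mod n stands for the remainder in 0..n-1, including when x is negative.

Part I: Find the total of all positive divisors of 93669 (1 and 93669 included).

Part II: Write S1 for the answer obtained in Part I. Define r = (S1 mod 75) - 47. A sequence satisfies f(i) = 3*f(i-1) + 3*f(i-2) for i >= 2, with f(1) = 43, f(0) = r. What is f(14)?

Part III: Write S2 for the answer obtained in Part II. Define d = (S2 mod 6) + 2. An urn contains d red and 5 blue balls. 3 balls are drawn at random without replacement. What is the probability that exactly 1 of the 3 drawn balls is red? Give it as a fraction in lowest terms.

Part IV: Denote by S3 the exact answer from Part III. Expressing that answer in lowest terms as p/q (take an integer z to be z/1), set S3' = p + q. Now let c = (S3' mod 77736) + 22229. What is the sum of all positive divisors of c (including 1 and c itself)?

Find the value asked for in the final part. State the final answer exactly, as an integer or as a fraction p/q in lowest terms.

Part I: 93669 = 3 * 31223; sigma = (1 + 3) * (1 + 31223) = 4 * 31224 = 124896; answer 124896
Part II: S1 = 124896; r = -26; f(2) = 3*(43) + 3*(-26) = 51; iterating: f(2)=51, f(3)=282, f(4)=999, f(5)=3843, f(6)=14526, f(7)=55107, f(8)=208899, f(9)=792018, f(10)=3002751, f(11)=11384307, f(12)=43161174, f(13)=163636443, f(14)=620392851; answer 620392851
Part III: S2 = 620392851; d = 5; total draws C(10,3) = 120; favorable C(5,1)*C(5,2) = 50; P = 5/12; answer 5/12
Part IV: S3 = 5/12; threaded value p + q = 17; c = 22246; 22246 = 2 * 7^2 * 227; sigma = (1 + 2) * (1 + 7 + 49) * (1 + 227) = 3 * 57 * 228 = 38988; answer 38988

38988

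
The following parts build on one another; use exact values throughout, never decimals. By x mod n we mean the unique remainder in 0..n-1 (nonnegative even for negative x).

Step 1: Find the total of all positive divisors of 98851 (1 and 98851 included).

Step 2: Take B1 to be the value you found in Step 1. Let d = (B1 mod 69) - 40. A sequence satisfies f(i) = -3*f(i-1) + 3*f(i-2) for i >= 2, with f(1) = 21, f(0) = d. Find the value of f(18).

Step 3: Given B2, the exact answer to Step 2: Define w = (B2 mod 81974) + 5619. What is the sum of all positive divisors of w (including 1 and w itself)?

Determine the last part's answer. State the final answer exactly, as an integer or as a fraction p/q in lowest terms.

Step 1: 98851 = 41 * 2411; sigma = (1 + 41) * (1 + 2411) = 42 * 2412 = 101304; answer 101304
Step 2: B1 = 101304; d = -28; f(2) = -3*(21) + 3*(-28) = -147; iterating: f(2)=-147, f(3)=504, f(4)=-1953, f(5)=7371, f(6)=-27972, f(7)=106029, f(8)=-402003, f(9)=1524096, f(10)=-5778297, f(11)=21907179, f(12)=-83056428, f(13)=314890821, f(14)=-1193841747, f(15)=4526197704, f(16)=-17160118353, f(17)=65058948171, f(18)=-246657199572; answer -246657199572
Step 3: B2 = -246657199572; w = 30853; 30853 is prime, so its only divisors are 1 and 30853; sigma = 1 + 30853 = 30854; answer 30854

30854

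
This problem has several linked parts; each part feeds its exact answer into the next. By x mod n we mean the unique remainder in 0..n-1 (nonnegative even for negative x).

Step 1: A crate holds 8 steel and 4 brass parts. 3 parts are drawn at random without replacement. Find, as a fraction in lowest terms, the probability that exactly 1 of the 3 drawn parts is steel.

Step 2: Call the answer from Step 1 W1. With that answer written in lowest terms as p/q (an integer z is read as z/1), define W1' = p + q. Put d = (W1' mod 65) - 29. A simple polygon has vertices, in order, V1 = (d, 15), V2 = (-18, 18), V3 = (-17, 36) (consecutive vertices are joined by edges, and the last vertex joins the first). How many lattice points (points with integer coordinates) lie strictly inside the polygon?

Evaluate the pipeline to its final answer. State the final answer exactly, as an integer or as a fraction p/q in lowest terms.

78

Step 1: total draws C(12,3) = 220; favorable C(8,1)*C(4,2) = 48; P = 12/55; answer 12/55
Step 2: W1 = 12/55; threaded value p + q = 67; d = -27; cross terms: (-27*18 - -18*15)=-216, (-18*36 - -17*18)=-342, (-17*15 - -27*36)=717; twice the area = |159| = 159; area = 159/2; boundary points = 3 + 1 + 1 = 5; strictly interior points = area - boundary/2 + 1 = 78; answer 78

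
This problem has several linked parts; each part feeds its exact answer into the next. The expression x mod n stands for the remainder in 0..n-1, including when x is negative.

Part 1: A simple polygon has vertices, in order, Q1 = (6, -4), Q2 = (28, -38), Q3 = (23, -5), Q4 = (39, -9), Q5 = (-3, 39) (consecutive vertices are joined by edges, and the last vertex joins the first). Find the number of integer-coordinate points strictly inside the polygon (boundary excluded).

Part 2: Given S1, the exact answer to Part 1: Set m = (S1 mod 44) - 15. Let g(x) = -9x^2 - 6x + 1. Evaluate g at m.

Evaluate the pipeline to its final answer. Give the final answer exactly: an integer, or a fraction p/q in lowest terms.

-287

Part 1: cross terms: (6*-38 - 28*-4)=-116, (28*-5 - 23*-38)=734, (23*-9 - 39*-5)=-12, (39*39 - -3*-9)=1494, (-3*-4 - 6*39)=-222; twice the area = |1878| = 1878; area = 939; boundary points = 2 + 1 + 4 + 6 + 1 = 14; strictly interior points = area - boundary/2 + 1 = 933; answer 933
Part 2: S1 = 933; m = -6; -9*(-6)^2 - 6*(-6)^1 + 1 = (-324) + (36) + (1) = -287; answer -287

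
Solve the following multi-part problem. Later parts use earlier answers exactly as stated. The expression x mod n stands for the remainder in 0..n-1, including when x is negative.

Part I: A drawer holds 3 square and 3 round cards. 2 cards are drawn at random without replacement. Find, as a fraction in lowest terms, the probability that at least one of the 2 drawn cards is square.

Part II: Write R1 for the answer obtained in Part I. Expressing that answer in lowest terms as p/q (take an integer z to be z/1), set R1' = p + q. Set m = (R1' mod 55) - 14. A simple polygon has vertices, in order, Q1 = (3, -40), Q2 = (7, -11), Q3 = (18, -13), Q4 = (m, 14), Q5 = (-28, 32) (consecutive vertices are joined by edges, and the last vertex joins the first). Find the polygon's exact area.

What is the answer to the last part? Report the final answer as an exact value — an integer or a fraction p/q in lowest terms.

1797/2

Part I: total draws C(6,2) = 15; complement C(3,2) = 3; favorable 15 - 3 = 12; P = 4/5; answer 4/5
Part II: R1 = 4/5; threaded value p + q = 9; m = -5; cross terms: (3*-11 - 7*-40)=247, (7*-13 - 18*-11)=107, (18*14 - -5*-13)=187, (-5*32 - -28*14)=232, (-28*-40 - 3*32)=1024; twice the area = |1797| = 1797; area = 1797/2; answer 1797/2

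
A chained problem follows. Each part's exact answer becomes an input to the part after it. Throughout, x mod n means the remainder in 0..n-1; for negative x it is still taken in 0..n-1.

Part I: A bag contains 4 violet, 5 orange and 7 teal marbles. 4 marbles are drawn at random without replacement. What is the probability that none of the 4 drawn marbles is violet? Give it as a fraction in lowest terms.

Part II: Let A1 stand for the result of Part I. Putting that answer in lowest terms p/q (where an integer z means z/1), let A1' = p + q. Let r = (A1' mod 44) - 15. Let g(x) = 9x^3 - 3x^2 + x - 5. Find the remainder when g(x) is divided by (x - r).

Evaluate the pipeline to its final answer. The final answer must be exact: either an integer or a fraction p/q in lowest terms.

4419

Part I: total draws C(16,4) = 1820; favorable C(12,4) = 495; P = 99/364; answer 99/364
Part II: A1 = 99/364; threaded value p + q = 463; r = 8; remainder = value at the root: 9*(8)^3 - 3*(8)^2 + 1*(8)^1 - 5 = (4608) + (-192) + (8) + (-5) = 4419; answer 4419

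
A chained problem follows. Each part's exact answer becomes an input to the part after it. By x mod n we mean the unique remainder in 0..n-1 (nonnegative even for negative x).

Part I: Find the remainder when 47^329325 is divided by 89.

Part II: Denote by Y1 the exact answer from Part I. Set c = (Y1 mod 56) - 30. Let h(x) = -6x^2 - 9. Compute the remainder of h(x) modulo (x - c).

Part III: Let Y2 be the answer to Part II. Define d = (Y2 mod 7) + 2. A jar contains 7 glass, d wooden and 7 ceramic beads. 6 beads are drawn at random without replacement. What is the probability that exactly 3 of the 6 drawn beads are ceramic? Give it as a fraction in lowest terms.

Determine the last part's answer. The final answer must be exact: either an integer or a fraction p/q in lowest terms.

105/286

Part I: squarings mod 89: 47^1=47, 47^2=73, 47^4=78, 47^8=32, 47^16=45, 47^32=67, 47^64=39, 47^128=8, 47^256=64, 47^512=2, 47^1024=4, 47^2048=16, 47^4096=78, 47^8192=32, 47^16384=45, 47^32768=67, 47^65536=39, 47^131072=8, 47^262144=64; 47^329325 = 47^1 * 47^4 * 47^8 * 47^32 * 47^64 * 47^512 * 47^1024 * 47^65536 * 47^262144 = 5 (mod 89); answer 5
Part II: Y1 = 5; c = -25; remainder = value at the root: -6*(-25)^2 - 9 = (-3750) + (-9) = -3759; answer -3759
Part III: Y2 = -3759; d = 2; total draws C(16,6) = 8008; favorable C(7,3)*C(9,3) = 2940; P = 105/286; answer 105/286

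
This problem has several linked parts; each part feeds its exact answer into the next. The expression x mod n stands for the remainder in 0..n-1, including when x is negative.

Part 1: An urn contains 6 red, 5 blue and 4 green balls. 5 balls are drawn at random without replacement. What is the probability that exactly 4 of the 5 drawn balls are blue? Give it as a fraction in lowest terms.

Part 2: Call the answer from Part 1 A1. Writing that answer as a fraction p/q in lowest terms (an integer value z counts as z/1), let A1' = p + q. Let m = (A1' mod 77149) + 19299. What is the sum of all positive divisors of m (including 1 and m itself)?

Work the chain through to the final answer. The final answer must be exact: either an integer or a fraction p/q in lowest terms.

47616

Part 1: total draws C(15,5) = 3003; favorable C(5,4)*C(10,1) = 50; P = 50/3003; answer 50/3003
Part 2: A1 = 50/3003; threaded value p + q = 3053; m = 22352; 22352 = 2^4 * 11 * 127; sigma = (1 + 2 + 4 + 8 + 16) * (1 + 11) * (1 + 127) = 31 * 12 * 128 = 47616; answer 47616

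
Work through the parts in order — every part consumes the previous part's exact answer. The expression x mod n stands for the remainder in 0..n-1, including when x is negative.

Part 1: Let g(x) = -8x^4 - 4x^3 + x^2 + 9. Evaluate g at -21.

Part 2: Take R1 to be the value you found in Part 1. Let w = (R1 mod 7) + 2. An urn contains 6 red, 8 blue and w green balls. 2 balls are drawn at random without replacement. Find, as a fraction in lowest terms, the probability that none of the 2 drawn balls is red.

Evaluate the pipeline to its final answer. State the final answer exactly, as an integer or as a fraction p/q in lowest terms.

Part 1: -8*(-21)^4 - 4*(-21)^3 + 1*(-21)^2 + 9 = (-1555848) + (37044) + (441) + (9) = -1518354; answer -1518354
Part 2: R1 = -1518354; w = 4; total draws C(18,2) = 153; favorable C(12,2) = 66; P = 22/51; answer 22/51

22/51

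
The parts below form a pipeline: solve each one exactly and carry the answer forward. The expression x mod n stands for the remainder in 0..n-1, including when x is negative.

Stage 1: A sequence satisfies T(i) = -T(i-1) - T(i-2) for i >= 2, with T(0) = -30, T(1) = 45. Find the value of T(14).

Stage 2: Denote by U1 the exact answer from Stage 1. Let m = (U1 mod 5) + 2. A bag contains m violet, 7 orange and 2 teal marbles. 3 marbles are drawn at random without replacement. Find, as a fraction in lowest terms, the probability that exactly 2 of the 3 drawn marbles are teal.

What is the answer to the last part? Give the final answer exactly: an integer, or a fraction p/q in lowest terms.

3/55

Stage 1: T(2) = -1*(45) - 1*(-30) = -15; iterating: T(2)=-15, T(3)=-30, T(4)=45, T(5)=-15, T(6)=-30, T(7)=45, T(8)=-15, T(9)=-30, T(10)=45, T(11)=-15, T(12)=-30, T(13)=45, T(14)=-15; answer -15
Stage 2: U1 = -15; m = 2; total draws C(11,3) = 165; favorable C(2,2)*C(9,1) = 9; P = 3/55; answer 3/55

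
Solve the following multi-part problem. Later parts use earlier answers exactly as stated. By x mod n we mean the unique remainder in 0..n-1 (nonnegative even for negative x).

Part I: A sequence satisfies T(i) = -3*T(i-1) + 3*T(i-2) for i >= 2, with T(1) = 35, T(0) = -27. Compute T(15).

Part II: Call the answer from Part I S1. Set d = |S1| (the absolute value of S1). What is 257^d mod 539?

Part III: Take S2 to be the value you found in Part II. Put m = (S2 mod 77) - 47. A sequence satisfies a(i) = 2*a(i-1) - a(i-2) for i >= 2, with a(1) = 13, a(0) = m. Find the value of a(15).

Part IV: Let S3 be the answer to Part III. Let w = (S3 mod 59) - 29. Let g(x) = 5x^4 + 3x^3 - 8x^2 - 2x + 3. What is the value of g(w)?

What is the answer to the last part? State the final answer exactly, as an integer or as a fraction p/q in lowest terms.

Part I: T(2) = -3*(35) + 3*(-27) = -186; iterating: T(2)=-186, T(3)=663, T(4)=-2547, T(5)=9630, T(6)=-36531, T(7)=138483, T(8)=-525042, T(9)=1990575, T(10)=-7546851, T(11)=28612278, T(12)=-108477387, T(13)=411268995, T(14)=-1559239146, T(15)=5911524423; answer 5911524423
Part II: S1 = 5911524423; d = 5911524423; squarings mod 539: 257^1=257, 257^2=291, 257^4=58, 257^8=130, 257^16=191, 257^32=368, 257^64=135, 257^128=438, 257^256=499, 257^512=522, 257^1024=289, 257^2048=515, 257^4096=37, 257^8192=291, 257^16384=58, 257^32768=130, 257^65536=191, 257^131072=368, 257^262144=135, 257^524288=438, 257^1048576=499, 257^2097152=522, 257^4194304=289, 257^8388608=515, 257^16777216=37, 257^33554432=291, 257^67108864=58, 257^134217728=130, 257^268435456=191, 257^536870912=368, 257^1073741824=135, 257^2147483648=438, 257^4294967296=499; 257^5911524423 = 257^1 * 257^2 * 257^4 * 257^64 * 257^1024 * 257^4096 * 257^8192 * 257^32768 * 257^131072 * 257^524288 * 257^1048576 * 257^4194304 * 257^536870912 * 257^1073741824 * 257^4294967296 = 97 (mod 539); answer 97
Part III: S2 = 97; m = -27; a(2) = 2*(13) - 1*(-27) = 53; iterating: a(2)=53, a(3)=93, a(4)=133, a(5)=173, a(6)=213, a(7)=253, a(8)=293, a(9)=333, a(10)=373, a(11)=413, a(12)=453, a(13)=493, a(14)=533, a(15)=573; answer 573
Part IV: S3 = 573; w = 13; 5*(13)^4 + 3*(13)^3 - 8*(13)^2 - 2*(13)^1 + 3 = (142805) + (6591) + (-1352) + (-26) + (3) = 148021; answer 148021

148021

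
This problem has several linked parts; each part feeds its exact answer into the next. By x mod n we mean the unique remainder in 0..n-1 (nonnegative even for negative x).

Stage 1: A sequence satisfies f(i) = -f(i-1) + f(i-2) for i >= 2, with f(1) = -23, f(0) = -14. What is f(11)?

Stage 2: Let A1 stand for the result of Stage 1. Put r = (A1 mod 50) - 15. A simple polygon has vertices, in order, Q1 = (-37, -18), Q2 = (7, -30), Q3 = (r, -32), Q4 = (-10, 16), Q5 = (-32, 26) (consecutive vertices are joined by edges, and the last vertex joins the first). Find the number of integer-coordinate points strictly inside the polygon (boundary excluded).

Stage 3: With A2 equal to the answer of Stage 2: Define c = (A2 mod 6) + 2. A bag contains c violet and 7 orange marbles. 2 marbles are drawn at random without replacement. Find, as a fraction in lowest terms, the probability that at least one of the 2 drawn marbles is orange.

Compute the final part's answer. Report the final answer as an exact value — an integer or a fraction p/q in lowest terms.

28/33

Stage 1: f(2) = -1*(-23) + 1*(-14) = 9; iterating: f(2)=9, f(3)=-32, f(4)=41, f(5)=-73, f(6)=114, f(7)=-187, f(8)=301, f(9)=-488, f(10)=789, f(11)=-1277; answer -1277
Stage 2: A1 = -1277; r = 8; cross terms: (-37*-30 - 7*-18)=1236, (7*-32 - 8*-30)=16, (8*16 - -10*-32)=-192, (-10*26 - -32*16)=252, (-32*-18 - -37*26)=1538; twice the area = |2850| = 2850; area = 1425; boundary points = 4 + 1 + 6 + 2 + 1 = 14; strictly interior points = area - boundary/2 + 1 = 1419; answer 1419
Stage 3: A2 = 1419; c = 5; total draws C(12,2) = 66; complement C(5,2) = 10; favorable 66 - 10 = 56; P = 28/33; answer 28/33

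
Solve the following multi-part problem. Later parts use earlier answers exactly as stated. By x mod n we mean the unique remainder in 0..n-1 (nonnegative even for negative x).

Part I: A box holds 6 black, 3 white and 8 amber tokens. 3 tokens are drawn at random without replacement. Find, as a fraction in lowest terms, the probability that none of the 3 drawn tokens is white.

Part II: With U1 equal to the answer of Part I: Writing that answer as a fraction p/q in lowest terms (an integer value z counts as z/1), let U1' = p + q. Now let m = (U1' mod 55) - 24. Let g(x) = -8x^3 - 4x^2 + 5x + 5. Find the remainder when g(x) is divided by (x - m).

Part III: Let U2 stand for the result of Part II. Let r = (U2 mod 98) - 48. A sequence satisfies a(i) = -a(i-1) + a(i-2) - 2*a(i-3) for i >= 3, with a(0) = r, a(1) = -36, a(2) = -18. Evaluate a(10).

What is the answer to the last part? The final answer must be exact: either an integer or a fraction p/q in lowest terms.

-3468

Part I: total draws C(17,3) = 680; favorable C(14,3) = 364; P = 91/170; answer 91/170
Part II: U1 = 91/170; threaded value p + q = 261; m = 17; remainder = value at the root: -8*(17)^3 - 4*(17)^2 + 5*(17)^1 + 5 = (-39304) + (-1156) + (85) + (5) = -40370; answer -40370
Part III: U2 = -40370; r = -42; a(3) = -1*(-18) + 1*(-36) - 2*(-42) = 66; iterating: a(3)=66, a(4)=-12, a(5)=114, a(6)=-258, a(7)=396, a(8)=-882, a(9)=1794, a(10)=-3468; answer -3468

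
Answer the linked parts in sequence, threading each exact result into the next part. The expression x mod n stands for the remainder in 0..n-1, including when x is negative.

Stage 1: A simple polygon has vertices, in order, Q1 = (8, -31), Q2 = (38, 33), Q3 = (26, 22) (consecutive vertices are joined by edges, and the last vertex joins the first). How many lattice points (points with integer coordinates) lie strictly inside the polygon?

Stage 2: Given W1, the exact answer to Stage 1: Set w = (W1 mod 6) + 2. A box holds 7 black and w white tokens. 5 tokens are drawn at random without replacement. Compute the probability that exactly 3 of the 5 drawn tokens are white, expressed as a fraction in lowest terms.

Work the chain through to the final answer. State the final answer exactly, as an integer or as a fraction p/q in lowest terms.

Stage 1: cross terms: (8*33 - 38*-31)=1442, (38*22 - 26*33)=-22, (26*-31 - 8*22)=-982; twice the area = |438| = 438; area = 219; boundary points = 2 + 1 + 1 = 4; strictly interior points = area - boundary/2 + 1 = 218; answer 218
Stage 2: W1 = 218; w = 4; total draws C(11,5) = 462; favorable C(4,3)*C(7,2) = 84; P = 2/11; answer 2/11

2/11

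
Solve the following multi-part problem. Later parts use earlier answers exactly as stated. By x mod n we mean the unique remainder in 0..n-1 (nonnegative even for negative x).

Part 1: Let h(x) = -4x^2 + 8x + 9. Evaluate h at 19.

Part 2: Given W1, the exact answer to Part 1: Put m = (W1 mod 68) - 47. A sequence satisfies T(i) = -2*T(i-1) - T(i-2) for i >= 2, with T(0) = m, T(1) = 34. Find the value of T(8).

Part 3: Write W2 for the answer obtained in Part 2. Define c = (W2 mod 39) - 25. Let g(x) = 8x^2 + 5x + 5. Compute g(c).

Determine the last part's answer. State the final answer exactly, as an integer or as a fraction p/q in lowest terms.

Part 1: -4*(19)^2 + 8*(19)^1 + 9 = (-1444) + (152) + (9) = -1283; answer -1283
Part 2: W1 = -1283; m = -38; T(2) = -2*(34) - 1*(-38) = -30; iterating: T(2)=-30, T(3)=26, T(4)=-22, T(5)=18, T(6)=-14, T(7)=10, T(8)=-6; answer -6
Part 3: W2 = -6; c = 8; 8*(8)^2 + 5*(8)^1 + 5 = (512) + (40) + (5) = 557; answer 557

557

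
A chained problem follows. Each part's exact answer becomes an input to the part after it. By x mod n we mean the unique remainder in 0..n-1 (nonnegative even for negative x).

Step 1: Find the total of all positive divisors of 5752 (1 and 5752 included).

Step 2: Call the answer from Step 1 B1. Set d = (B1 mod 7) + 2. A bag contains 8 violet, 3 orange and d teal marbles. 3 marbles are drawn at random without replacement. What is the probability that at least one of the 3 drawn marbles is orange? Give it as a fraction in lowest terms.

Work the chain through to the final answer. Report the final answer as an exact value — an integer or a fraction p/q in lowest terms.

Step 1: 5752 = 2^3 * 719; sigma = (1 + 2 + 4 + 8) * (1 + 719) = 15 * 720 = 10800; answer 10800
Step 2: B1 = 10800; d = 8; total draws C(19,3) = 969; complement C(16,3) = 560; favorable 969 - 560 = 409; P = 409/969; answer 409/969

409/969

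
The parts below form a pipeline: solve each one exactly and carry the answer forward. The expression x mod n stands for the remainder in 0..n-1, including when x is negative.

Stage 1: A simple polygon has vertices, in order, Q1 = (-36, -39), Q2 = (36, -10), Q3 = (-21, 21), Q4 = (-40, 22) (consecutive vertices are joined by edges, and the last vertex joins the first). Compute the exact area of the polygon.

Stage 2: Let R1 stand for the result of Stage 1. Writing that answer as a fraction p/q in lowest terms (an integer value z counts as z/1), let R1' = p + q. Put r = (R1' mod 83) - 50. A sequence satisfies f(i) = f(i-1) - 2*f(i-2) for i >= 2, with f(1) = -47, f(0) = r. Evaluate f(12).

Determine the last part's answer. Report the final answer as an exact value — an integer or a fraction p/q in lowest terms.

Stage 1: cross terms: (-36*-10 - 36*-39)=1764, (36*21 - -21*-10)=546, (-21*22 - -40*21)=378, (-40*-39 - -36*22)=2352; twice the area = |5040| = 5040; area = 2520; answer 2520
Stage 2: R1 = 2520; threaded value p + q = 2521; r = -19; f(2) = 1*(-47) - 2*(-19) = -9; iterating: f(2)=-9, f(3)=85, f(4)=103, f(5)=-67, f(6)=-273, f(7)=-139, f(8)=407, f(9)=685, f(10)=-129, f(11)=-1499, f(12)=-1241; answer -1241

-1241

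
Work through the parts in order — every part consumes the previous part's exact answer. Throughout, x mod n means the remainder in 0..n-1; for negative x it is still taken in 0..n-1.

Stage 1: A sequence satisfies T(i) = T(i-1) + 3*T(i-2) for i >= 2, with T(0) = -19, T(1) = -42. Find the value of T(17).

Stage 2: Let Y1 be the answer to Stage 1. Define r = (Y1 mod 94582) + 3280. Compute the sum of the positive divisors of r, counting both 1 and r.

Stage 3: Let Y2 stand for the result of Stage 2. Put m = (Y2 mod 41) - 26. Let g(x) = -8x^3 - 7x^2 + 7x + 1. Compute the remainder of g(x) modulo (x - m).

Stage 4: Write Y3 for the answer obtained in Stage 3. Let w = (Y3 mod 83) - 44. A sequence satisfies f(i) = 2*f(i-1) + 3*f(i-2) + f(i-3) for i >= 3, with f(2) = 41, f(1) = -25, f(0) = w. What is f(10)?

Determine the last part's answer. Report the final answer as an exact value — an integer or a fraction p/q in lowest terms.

Stage 1: T(2) = 1*(-42) + 3*(-19) = -99; iterating: T(2)=-99, T(3)=-225, T(4)=-522, T(5)=-1197, T(6)=-2763, T(7)=-6354, T(8)=-14643, T(9)=-33705, T(10)=-77634, T(11)=-178749, T(12)=-411651, T(13)=-947898, T(14)=-2182851, T(15)=-5026545, T(16)=-11575098, T(17)=-26654733; answer -26654733
Stage 2: Y1 = -26654733; r = 20671; 20671 = 7 * 2953; sigma = (1 + 7) * (1 + 2953) = 8 * 2954 = 23632; answer 23632
Stage 3: Y2 = 23632; m = -10; remainder = value at the root: -8*(-10)^3 - 7*(-10)^2 + 7*(-10)^1 + 1 = (8000) + (-700) + (-70) + (1) = 7231; answer 7231
Stage 4: Y3 = 7231; w = -34; f(3) = 2*(41) + 3*(-25) + 1*(-34) = -27; iterating: f(3)=-27, f(4)=44, f(5)=48, f(6)=201, f(7)=590, f(8)=1831, f(9)=5633, f(10)=17349; answer 17349

17349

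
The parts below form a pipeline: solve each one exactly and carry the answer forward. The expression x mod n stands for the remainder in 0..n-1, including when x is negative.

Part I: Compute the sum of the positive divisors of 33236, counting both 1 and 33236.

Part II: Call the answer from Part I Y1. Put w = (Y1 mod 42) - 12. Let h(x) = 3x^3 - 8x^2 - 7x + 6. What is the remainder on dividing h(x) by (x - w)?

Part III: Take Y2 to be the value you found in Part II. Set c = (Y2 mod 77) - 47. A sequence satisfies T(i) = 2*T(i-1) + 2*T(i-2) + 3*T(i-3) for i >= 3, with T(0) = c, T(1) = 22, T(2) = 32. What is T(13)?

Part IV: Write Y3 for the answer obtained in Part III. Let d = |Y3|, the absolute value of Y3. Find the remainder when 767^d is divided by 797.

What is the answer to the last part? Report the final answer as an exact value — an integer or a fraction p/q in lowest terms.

631

Part I: 33236 = 2^2 * 7 * 1187; sigma = (1 + 2 + 4) * (1 + 7) * (1 + 1187) = 7 * 8 * 1188 = 66528; answer 66528
Part II: Y1 = 66528; w = -12; remainder = value at the root: 3*(-12)^3 - 8*(-12)^2 - 7*(-12)^1 + 6 = (-5184) + (-1152) + (84) + (6) = -6246; answer -6246
Part III: Y2 = -6246; c = 21; T(3) = 2*(32) + 2*(22) + 3*(21) = 171; iterating: T(3)=171, T(4)=472, T(5)=1382, T(6)=4221, T(7)=12622, T(8)=37832, T(9)=113571, T(10)=340672, T(11)=1021982, T(12)=3066021, T(13)=9198022; answer 9198022
Part IV: Y3 = 9198022; d = 9198022; squarings mod 797: 767^1=767, 767^2=103, 767^4=248, 767^8=135, 767^16=691, 767^32=78, 767^64=505, 767^128=782, 767^256=225, 767^512=414, 767^1024=41, 767^2048=87, 767^4096=396, 767^8192=604, 767^16384=587, 767^32768=265, 767^65536=89, 767^131072=748, 767^262144=10, 767^524288=100, 767^1048576=436, 767^2097152=410, 767^4194304=730, 767^8388608=504; 767^9198022 = 767^2 * 767^4 * 767^64 * 767^128 * 767^256 * 767^2048 * 767^4096 * 767^16384 * 767^262144 * 767^524288 * 767^8388608 = 631 (mod 797); answer 631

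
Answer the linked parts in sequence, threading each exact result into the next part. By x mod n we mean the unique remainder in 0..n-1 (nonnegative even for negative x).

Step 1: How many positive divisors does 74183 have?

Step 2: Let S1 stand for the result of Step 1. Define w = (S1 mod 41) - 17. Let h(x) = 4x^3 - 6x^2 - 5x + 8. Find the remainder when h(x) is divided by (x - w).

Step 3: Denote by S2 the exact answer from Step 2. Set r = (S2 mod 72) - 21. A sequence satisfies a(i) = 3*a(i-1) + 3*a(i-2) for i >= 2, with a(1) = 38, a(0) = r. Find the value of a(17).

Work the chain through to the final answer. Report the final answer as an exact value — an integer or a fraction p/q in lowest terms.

Step 1: 74183 = 31 * 2393; number of divisors = (1+1) * (1+1) = 4; answer 4
Step 2: S1 = 4; w = -13; remainder = value at the root: 4*(-13)^3 - 6*(-13)^2 - 5*(-13)^1 + 8 = (-8788) + (-1014) + (65) + (8) = -9729; answer -9729
Step 3: S2 = -9729; r = 42; a(2) = 3*(38) + 3*(42) = 240; iterating: a(2)=240, a(3)=834, a(4)=3222, a(5)=12168, a(6)=46170, a(7)=175014, a(8)=663552, a(9)=2515698, a(10)=9537750, a(11)=36160344, a(12)=137094282, a(13)=519763878, a(14)=1970574480, a(15)=7471015074, a(16)=28324768662, a(17)=107387351208; answer 107387351208

107387351208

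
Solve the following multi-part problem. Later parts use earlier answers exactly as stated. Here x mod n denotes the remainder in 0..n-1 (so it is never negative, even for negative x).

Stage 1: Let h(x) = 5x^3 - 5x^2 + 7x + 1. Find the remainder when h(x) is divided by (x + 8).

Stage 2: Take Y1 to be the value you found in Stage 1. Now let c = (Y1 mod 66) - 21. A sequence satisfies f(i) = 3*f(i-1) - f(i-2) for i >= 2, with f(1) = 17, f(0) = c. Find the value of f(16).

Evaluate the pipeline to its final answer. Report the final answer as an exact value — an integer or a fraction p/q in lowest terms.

25382693

Stage 1: remainder = value at the root: 5*(-8)^3 - 5*(-8)^2 + 7*(-8)^1 + 1 = (-2560) + (-320) + (-56) + (1) = -2935; answer -2935
Stage 2: Y1 = -2935; c = 14; f(2) = 3*(17) - 1*(14) = 37; iterating: f(2)=37, f(3)=94, f(4)=245, f(5)=641, f(6)=1678, f(7)=4393, f(8)=11501, f(9)=30110, f(10)=78829, f(11)=206377, f(12)=540302, f(13)=1414529, f(14)=3703285, f(15)=9695326, f(16)=25382693; answer 25382693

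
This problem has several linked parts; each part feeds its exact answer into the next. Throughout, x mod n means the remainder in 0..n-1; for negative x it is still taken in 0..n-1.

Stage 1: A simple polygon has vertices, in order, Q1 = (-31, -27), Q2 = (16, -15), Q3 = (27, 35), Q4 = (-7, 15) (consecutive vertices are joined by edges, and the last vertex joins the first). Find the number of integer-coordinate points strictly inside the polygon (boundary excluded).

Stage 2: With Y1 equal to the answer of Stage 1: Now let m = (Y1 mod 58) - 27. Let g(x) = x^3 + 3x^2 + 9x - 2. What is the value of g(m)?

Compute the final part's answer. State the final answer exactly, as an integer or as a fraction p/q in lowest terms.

Stage 1: cross terms: (-31*-15 - 16*-27)=897, (16*35 - 27*-15)=965, (27*15 - -7*35)=650, (-7*-27 - -31*15)=654; twice the area = |3166| = 3166; area = 1583; boundary points = 1 + 1 + 2 + 6 = 10; strictly interior points = area - boundary/2 + 1 = 1579; answer 1579
Stage 2: Y1 = 1579; m = -14; 1*(-14)^3 + 3*(-14)^2 + 9*(-14)^1 - 2 = (-2744) + (588) + (-126) + (-2) = -2284; answer -2284

-2284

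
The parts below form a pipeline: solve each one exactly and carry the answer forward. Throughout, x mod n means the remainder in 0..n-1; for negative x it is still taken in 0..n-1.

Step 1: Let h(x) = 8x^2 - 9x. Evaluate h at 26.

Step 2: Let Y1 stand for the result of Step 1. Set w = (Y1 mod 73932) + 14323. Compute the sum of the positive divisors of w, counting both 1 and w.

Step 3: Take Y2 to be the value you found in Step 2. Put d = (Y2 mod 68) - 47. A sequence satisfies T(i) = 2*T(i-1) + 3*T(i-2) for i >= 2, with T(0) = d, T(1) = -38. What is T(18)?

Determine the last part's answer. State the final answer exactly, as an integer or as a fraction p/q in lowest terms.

-8232685417

Step 1: 8*(26)^2 - 9*(26)^1 = (5408) + (-234) = 5174; answer 5174
Step 2: Y1 = 5174; w = 19497; 19497 = 3 * 67 * 97; sigma = (1 + 3) * (1 + 67) * (1 + 97) = 4 * 68 * 98 = 26656; answer 26656
Step 3: Y2 = 26656; d = -47; T(2) = 2*(-38) + 3*(-47) = -217; iterating: T(2)=-217, T(3)=-548, T(4)=-1747, T(5)=-5138, T(6)=-15517, T(7)=-46448, T(8)=-139447, T(9)=-418238, T(10)=-1254817, T(11)=-3764348, T(12)=-11293147, T(13)=-33879338, T(14)=-101638117, T(15)=-304914248, T(16)=-914742847, T(17)=-2744228438, T(18)=-8232685417; answer -8232685417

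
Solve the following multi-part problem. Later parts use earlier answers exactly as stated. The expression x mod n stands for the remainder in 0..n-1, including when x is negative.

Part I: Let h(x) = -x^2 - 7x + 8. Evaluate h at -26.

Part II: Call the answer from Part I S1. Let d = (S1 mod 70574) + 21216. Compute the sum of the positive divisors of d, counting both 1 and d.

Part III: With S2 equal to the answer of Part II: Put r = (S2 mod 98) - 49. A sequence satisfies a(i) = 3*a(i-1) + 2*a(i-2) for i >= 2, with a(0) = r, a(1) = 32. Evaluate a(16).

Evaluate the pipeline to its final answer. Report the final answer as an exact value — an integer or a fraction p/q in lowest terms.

Part I: -1*(-26)^2 - 7*(-26)^1 + 8 = (-676) + (182) + (8) = -486; answer -486
Part II: S1 = -486; d = 91304; 91304 = 2^3 * 101 * 113; sigma = (1 + 2 + 4 + 8) * (1 + 101) * (1 + 113) = 15 * 102 * 114 = 174420; answer 174420
Part III: S2 = 174420; r = 29; a(2) = 3*(32) + 2*(29) = 154; iterating: a(2)=154, a(3)=526, a(4)=1886, a(5)=6710, a(6)=23902, a(7)=85126, a(8)=303182, a(9)=1079798, a(10)=3845758, a(11)=13696870, a(12)=48782126, a(13)=173740118, a(14)=618784606, a(15)=2203834054, a(16)=7849071374; answer 7849071374

7849071374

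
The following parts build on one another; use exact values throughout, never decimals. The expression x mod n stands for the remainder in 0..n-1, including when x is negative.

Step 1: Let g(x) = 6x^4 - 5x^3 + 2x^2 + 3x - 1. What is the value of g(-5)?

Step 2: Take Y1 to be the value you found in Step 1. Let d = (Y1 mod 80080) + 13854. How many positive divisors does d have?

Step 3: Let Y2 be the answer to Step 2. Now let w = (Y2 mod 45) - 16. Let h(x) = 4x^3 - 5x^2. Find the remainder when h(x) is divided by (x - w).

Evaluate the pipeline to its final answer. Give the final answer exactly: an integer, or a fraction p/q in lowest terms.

Step 1: 6*(-5)^4 - 5*(-5)^3 + 2*(-5)^2 + 3*(-5)^1 - 1 = (3750) + (625) + (50) + (-15) + (-1) = 4409; answer 4409
Step 2: Y1 = 4409; d = 18263; 18263 = 7 * 2609; number of divisors = (1+1) * (1+1) = 4; answer 4
Step 3: Y2 = 4; w = -12; remainder = value at the root: 4*(-12)^3 - 5*(-12)^2 = (-6912) + (-720) = -7632; answer -7632

-7632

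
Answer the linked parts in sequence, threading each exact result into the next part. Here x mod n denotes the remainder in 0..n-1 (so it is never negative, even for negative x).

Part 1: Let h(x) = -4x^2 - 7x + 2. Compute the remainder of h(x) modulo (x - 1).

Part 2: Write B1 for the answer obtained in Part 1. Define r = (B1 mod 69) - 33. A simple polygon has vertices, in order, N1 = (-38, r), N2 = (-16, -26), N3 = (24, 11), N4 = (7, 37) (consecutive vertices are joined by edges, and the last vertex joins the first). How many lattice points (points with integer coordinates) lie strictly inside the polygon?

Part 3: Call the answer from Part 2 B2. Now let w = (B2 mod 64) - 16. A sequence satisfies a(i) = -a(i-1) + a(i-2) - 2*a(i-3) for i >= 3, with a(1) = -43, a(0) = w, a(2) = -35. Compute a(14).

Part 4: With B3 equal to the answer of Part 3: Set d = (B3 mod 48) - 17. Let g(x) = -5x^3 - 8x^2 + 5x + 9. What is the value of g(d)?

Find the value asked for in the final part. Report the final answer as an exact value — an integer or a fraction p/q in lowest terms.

Part 1: remainder = value at the root: -4*(1)^2 - 7*(1)^1 + 2 = (-4) + (-7) + (2) = -9; answer -9
Part 2: B1 = -9; r = 27; cross terms: (-38*-26 - -16*27)=1420, (-16*11 - 24*-26)=448, (24*37 - 7*11)=811, (7*27 - -38*37)=1595; twice the area = |4274| = 4274; area = 2137; boundary points = 1 + 1 + 1 + 5 = 8; strictly interior points = area - boundary/2 + 1 = 2134; answer 2134
Part 3: B2 = 2134; w = 6; a(3) = -1*(-35) + 1*(-43) - 2*(6) = -20; iterating: a(3)=-20, a(4)=71, a(5)=-21, a(6)=132, a(7)=-295, a(8)=469, a(9)=-1028, a(10)=2087, a(11)=-4053, a(12)=8196, a(13)=-16423, a(14)=32725; answer 32725
Part 4: B3 = 32725; d = 20; -5*(20)^3 - 8*(20)^2 + 5*(20)^1 + 9 = (-40000) + (-3200) + (100) + (9) = -43091; answer -43091

-43091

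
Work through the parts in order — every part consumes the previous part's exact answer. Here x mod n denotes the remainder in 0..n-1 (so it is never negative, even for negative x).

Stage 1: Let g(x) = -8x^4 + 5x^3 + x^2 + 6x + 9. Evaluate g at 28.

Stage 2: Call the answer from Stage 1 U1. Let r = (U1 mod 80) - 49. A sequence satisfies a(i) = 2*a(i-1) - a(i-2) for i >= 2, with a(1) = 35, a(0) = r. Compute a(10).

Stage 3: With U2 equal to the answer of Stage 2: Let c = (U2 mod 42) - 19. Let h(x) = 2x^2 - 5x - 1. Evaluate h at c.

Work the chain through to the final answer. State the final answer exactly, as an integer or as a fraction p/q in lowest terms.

272

Stage 1: -8*(28)^4 + 5*(28)^3 + 1*(28)^2 + 6*(28)^1 + 9 = (-4917248) + (109760) + (784) + (168) + (9) = -4806527; answer -4806527
Stage 2: U1 = -4806527; r = -16; a(2) = 2*(35) - 1*(-16) = 86; iterating: a(2)=86, a(3)=137, a(4)=188, a(5)=239, a(6)=290, a(7)=341, a(8)=392, a(9)=443, a(10)=494; answer 494
Stage 3: U2 = 494; c = 13; 2*(13)^2 - 5*(13)^1 - 1 = (338) + (-65) + (-1) = 272; answer 272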